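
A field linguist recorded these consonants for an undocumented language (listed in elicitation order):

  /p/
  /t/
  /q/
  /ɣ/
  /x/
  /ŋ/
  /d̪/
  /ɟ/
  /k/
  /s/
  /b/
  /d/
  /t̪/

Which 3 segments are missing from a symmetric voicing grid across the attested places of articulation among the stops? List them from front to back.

/c/, /ɡ/, /ɢ/

place of articulation  voiceless  voiced  
bilabial          p         b       
dental            t̪        d̪      
alveolar          t         d       
palatal           —         ɟ       
velar             k         —       
uvular            q         —       
Gaps, from front to back: palatal lacks voiceless (/c/); velar lacks voiced (/ɡ/); uvular lacks voiced (/ɢ/).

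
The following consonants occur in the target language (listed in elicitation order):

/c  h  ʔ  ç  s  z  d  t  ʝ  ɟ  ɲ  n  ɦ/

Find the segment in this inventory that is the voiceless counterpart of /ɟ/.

/c/

/ɟ/ is a voiced palatal stop.
The voiceless counterpart is a voiceless palatal stop — in this inventory, /c/.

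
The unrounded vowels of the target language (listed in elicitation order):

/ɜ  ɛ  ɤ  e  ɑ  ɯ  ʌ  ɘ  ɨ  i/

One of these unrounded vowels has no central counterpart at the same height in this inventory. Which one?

/ɑ/

High: /i/ ~ /ɨ/ ~ /ɯ/
High-mid: /e/ ~ /ɘ/ ~ /ɤ/
Low-mid: /ɛ/ ~ /ɜ/ ~ /ʌ/
Low: only /ɑ/ (back); no central partner.
So /ɑ/ is the unpaired segment.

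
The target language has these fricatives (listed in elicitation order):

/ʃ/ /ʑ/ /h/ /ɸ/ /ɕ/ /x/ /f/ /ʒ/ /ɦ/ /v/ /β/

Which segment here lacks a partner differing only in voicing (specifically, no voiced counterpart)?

Bilabial: /ɸ/ ~ /β/
Labiodental: /f/ ~ /v/
Postalveolar: /ʃ/ ~ /ʒ/
Alveolo-palatal: /ɕ/ ~ /ʑ/
Glottal: /h/ ~ /ɦ/
Velar: only /x/ (voiceless); no voiced partner.
So /x/ is the unpaired segment.

/x/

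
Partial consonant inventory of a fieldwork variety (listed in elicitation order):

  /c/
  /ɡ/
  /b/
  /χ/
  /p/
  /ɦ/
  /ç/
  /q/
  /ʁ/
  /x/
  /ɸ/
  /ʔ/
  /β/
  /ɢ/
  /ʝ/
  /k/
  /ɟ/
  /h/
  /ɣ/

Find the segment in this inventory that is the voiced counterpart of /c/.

/ɟ/

/c/ is a voiceless palatal stop.
The voiced counterpart is a voiced palatal stop — in this inventory, /ɟ/.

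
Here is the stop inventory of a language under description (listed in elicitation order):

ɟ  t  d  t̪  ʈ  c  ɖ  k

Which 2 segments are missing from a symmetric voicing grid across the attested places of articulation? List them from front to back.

Voiceless: /t̪/ (dental), /t/ (alveolar), /ʈ/ (retroflex), /c/ (palatal), /k/ (velar).
Voiced: /d/ (alveolar), /ɖ/ (retroflex), /ɟ/ (palatal).
Gaps, from front to back: dental lacks voiced (/d̪/); velar lacks voiced (/ɡ/).

/d̪/, /ɡ/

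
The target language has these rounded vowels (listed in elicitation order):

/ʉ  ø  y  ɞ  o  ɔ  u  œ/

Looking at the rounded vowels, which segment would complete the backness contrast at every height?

/ɵ/

height            front     central   back    
high              y         ʉ         u       
high-mid          ø         —         o       
low-mid           œ         ɞ         ɔ       
The high-mid row has no central member, so the gap is the high-mid central rounded vowel /ɵ/.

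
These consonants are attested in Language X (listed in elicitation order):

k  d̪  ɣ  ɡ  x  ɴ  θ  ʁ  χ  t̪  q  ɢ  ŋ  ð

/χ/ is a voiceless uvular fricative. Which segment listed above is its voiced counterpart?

/ʁ/

The voiced counterpart is a voiced uvular fricative — in this inventory, /ʁ/.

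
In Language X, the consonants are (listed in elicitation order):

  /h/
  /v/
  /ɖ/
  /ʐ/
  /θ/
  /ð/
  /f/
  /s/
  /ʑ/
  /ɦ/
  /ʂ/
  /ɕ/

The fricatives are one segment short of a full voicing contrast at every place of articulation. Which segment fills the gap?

/z/

place of articulation  voiceless  voiced  
labiodental       f         v       
dental            θ         ð       
alveolar          s         —       
retroflex         ʂ         ʐ       
alveolo-palatal   ɕ         ʑ       
glottal           h         ɦ       
The alveolar row has no voiced member, so the gap is the voiced alveolar fricative /z/.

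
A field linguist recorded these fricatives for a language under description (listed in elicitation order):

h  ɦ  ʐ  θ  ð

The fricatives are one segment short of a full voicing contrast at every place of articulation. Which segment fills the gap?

/ʂ/

Voiceless: /θ/ (dental), /h/ (glottal).
Voiced: /ð/ (dental), /ʐ/ (retroflex), /ɦ/ (glottal).
The retroflex row has no voiceless member, so the gap is the voiceless retroflex fricative /ʂ/.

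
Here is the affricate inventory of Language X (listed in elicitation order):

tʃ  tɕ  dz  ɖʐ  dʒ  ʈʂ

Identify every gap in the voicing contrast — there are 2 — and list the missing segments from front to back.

/ts/, /dʑ/

Voiceless: /tʃ/ (postalveolar), /ʈʂ/ (retroflex), /tɕ/ (alveolo-palatal).
Voiced: /dz/ (alveolar), /dʒ/ (postalveolar), /ɖʐ/ (retroflex).
Gaps, from front to back: alveolar lacks voiceless (/ts/); alveolo-palatal lacks voiced (/dʑ/).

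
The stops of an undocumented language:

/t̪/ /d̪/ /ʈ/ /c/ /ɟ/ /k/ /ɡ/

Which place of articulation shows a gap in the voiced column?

Voiceless: /t̪/ (dental), /ʈ/ (retroflex), /c/ (palatal), /k/ (velar).
Voiced: /d̪/ (dental), /ɟ/ (palatal), /ɡ/ (velar).
Every place of articulation has a voiced member except retroflex, where /ɖ/ would be expected.

retroflex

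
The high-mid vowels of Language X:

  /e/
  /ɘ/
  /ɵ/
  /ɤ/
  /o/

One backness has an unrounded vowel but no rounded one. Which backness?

front: unrounded /e/, rounded —.
central: unrounded /ɘ/, rounded /ɵ/.
back: unrounded /ɤ/, rounded /o/.
Every backness has a rounded member except front, where /ø/ would be expected.

front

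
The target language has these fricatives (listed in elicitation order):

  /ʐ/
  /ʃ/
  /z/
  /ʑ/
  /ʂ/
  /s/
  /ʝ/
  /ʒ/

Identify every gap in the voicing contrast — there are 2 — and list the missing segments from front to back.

alveolar: voiceless /s/, voiced /z/.
postalveolar: voiceless /ʃ/, voiced /ʒ/.
retroflex: voiceless /ʂ/, voiced /ʐ/.
alveolo-palatal: voiceless —, voiced /ʑ/.
palatal: voiceless —, voiced /ʝ/.
Gaps, from front to back: alveolo-palatal lacks voiceless (/ɕ/); palatal lacks voiceless (/ç/).

/ɕ/, /ç/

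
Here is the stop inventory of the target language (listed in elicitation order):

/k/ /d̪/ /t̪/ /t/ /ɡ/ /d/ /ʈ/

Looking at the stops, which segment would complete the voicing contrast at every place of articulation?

/ɖ/

place of articulation  voiceless  voiced  
dental            t̪        d̪      
alveolar          t         d       
retroflex         ʈ         —       
velar             k         ɡ       
The retroflex row has no voiced member, so the gap is the voiced retroflex stop /ɖ/.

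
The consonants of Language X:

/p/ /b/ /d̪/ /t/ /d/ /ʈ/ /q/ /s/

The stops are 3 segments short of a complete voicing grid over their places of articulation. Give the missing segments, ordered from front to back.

/t̪/, /ɖ/, /ɢ/

place of articulation  voiceless  voiced  
bilabial          p         b       
dental            —         d̪      
alveolar          t         d       
retroflex         ʈ         —       
uvular            q         —       
Gaps, from front to back: dental lacks voiceless (/t̪/); retroflex lacks voiced (/ɖ/); uvular lacks voiced (/ɢ/).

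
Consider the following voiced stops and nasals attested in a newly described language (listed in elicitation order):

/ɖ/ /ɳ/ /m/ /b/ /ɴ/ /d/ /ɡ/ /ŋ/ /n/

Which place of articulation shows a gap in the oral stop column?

uvular

place of articulation  oral stop  nasal   
bilabial          b         m       
alveolar          d         n       
retroflex         ɖ         ɳ       
velar             ɡ         ŋ       
uvular            —         ɴ       
Every place of articulation has an oral stop member except uvular, where /ɢ/ would be expected.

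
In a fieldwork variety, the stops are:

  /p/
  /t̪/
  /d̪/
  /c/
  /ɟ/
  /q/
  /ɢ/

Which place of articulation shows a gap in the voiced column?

bilabial: voiceless /p/, voiced —.
dental: voiceless /t̪/, voiced /d̪/.
palatal: voiceless /c/, voiced /ɟ/.
uvular: voiceless /q/, voiced /ɢ/.
Every place of articulation has a voiced member except bilabial, where /b/ would be expected.

bilabial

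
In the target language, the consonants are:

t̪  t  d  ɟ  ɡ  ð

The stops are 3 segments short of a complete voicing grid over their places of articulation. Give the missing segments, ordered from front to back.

/d̪/, /c/, /k/

dental: voiceless /t̪/, voiced —.
alveolar: voiceless /t/, voiced /d/.
palatal: voiceless —, voiced /ɟ/.
velar: voiceless —, voiced /ɡ/.
Gaps, from front to back: dental lacks voiced (/d̪/); palatal lacks voiceless (/c/); velar lacks voiceless (/k/).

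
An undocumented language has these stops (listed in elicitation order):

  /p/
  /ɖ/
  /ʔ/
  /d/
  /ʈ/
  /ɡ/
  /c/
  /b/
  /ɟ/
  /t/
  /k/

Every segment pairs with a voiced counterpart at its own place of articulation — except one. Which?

Bilabial: /p/ ~ /b/
Alveolar: /t/ ~ /d/
Retroflex: /ʈ/ ~ /ɖ/
Palatal: /c/ ~ /ɟ/
Velar: /k/ ~ /ɡ/
Glottal: only /ʔ/ (voiceless); no voiced partner.
So /ʔ/ is the unpaired segment.

/ʔ/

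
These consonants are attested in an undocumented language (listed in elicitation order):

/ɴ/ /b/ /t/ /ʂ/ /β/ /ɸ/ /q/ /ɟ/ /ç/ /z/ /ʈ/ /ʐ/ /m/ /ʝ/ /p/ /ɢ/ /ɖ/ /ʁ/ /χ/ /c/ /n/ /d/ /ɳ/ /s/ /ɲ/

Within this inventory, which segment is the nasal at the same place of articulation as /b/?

/b/ is a voiced bilabial stop.
The nasal at the same place is a bilabial nasal — in this inventory, /m/.

/m/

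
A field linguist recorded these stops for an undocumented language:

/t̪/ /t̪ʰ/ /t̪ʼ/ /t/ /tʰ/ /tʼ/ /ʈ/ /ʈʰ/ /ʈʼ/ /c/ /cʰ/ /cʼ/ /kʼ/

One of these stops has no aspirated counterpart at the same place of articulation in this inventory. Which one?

Dental: /t̪/ ~ /t̪ʰ/ ~ /t̪ʼ/
Alveolar: /t/ ~ /tʰ/ ~ /tʼ/
Retroflex: /ʈ/ ~ /ʈʰ/ ~ /ʈʼ/
Palatal: /c/ ~ /cʰ/ ~ /cʼ/
Velar: only /kʼ/ (ejective); no aspirated partner.
So /kʼ/ is the unpaired segment.

/kʼ/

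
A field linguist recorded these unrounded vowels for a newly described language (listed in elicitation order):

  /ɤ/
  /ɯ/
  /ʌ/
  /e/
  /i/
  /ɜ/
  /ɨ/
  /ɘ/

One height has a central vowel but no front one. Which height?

high: front /i/, central /ɨ/, back /ɯ/.
high-mid: front /e/, central /ɘ/, back /ɤ/.
low-mid: front —, central /ɜ/, back /ʌ/.
Every height has a front member except low-mid, where /ɛ/ would be expected.

low-mid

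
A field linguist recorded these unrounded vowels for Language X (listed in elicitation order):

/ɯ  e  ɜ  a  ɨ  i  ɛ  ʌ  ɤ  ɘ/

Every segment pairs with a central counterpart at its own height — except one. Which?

/a/

High: /i/ ~ /ɨ/ ~ /ɯ/
High-mid: /e/ ~ /ɘ/ ~ /ɤ/
Low-mid: /ɛ/ ~ /ɜ/ ~ /ʌ/
Low: only /a/ (front); no central partner.
So /a/ is the unpaired segment.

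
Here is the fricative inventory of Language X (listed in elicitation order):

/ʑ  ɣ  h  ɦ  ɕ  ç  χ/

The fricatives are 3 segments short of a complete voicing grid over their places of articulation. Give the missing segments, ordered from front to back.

Voiceless: /ɕ/ (alveolo-palatal), /ç/ (palatal), /χ/ (uvular), /h/ (glottal).
Voiced: /ʑ/ (alveolo-palatal), /ɣ/ (velar), /ɦ/ (glottal).
Gaps, from front to back: palatal lacks voiced (/ʝ/); velar lacks voiceless (/x/); uvular lacks voiced (/ʁ/).

/ʝ/, /x/, /ʁ/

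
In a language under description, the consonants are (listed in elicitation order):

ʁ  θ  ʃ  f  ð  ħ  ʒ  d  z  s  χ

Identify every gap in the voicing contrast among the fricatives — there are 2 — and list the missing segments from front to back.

/v/, /ʕ/

place of articulation  voiceless  voiced  
labiodental       f         —       
dental            θ         ð       
alveolar          s         z       
postalveolar      ʃ         ʒ       
uvular            χ         ʁ       
pharyngeal        ħ         —       
Gaps, from front to back: labiodental lacks voiced (/v/); pharyngeal lacks voiced (/ʕ/).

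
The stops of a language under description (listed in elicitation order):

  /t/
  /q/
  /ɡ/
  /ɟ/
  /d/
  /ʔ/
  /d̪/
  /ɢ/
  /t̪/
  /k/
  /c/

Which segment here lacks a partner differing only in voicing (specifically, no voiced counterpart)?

/ʔ/

Dental: /t̪/ ~ /d̪/
Alveolar: /t/ ~ /d/
Palatal: /c/ ~ /ɟ/
Velar: /k/ ~ /ɡ/
Uvular: /q/ ~ /ɢ/
Glottal: only /ʔ/ (voiceless); no voiced partner.
So /ʔ/ is the unpaired segment.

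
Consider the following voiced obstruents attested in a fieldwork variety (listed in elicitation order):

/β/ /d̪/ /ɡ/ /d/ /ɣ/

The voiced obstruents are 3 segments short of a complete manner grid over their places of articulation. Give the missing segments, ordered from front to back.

/b/, /ð/, /z/

Stop: /d̪/ (dental), /d/ (alveolar), /ɡ/ (velar).
Fricative: /β/ (bilabial), /ɣ/ (velar).
Gaps, from front to back: bilabial lacks stop (/b/); dental lacks fricative (/ð/); alveolar lacks fricative (/z/).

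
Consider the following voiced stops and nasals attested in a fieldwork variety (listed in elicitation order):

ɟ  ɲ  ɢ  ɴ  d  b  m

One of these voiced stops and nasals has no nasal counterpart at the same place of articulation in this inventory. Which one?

Bilabial: /b/ ~ /m/
Palatal: /ɟ/ ~ /ɲ/
Uvular: /ɢ/ ~ /ɴ/
Alveolar: only /d/ (oral stop); no nasal partner.
So /d/ is the unpaired segment.

/d/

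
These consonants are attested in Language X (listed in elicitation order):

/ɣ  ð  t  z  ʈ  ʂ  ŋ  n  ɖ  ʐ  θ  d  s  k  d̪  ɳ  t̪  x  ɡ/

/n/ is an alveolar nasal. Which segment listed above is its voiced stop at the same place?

/d/

The voiced stop at the same place is a voiced alveolar stop — in this inventory, /d/.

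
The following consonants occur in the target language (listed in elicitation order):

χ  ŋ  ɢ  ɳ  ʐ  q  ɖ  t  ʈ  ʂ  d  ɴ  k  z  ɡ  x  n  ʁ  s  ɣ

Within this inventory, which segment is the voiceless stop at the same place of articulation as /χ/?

/q/

/χ/ is a voiceless uvular fricative.
The voiceless stop at the same place is a voiceless uvular stop — in this inventory, /q/.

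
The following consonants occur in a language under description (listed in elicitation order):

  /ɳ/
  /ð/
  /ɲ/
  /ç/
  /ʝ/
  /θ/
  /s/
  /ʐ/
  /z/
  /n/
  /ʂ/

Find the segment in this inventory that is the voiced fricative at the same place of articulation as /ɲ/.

/ɲ/ is a palatal nasal.
The voiced fricative at the same place is a voiced palatal fricative — in this inventory, /ʝ/.

/ʝ/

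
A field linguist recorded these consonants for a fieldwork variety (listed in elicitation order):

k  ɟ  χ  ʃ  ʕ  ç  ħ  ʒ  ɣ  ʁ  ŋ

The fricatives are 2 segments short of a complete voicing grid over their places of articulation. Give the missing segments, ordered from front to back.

Voiceless: /ʃ/ (postalveolar), /ç/ (palatal), /χ/ (uvular), /ħ/ (pharyngeal).
Voiced: /ʒ/ (postalveolar), /ɣ/ (velar), /ʁ/ (uvular), /ʕ/ (pharyngeal).
Gaps, from front to back: palatal lacks voiced (/ʝ/); velar lacks voiceless (/x/).

/ʝ/, /x/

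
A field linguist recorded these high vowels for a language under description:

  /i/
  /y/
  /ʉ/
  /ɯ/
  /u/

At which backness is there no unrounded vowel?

Unrounded: /i/ (front), /ɯ/ (back).
Rounded: /y/ (front), /ʉ/ (central), /u/ (back).
Every backness has an unrounded member except central, where /ɨ/ would be expected.

central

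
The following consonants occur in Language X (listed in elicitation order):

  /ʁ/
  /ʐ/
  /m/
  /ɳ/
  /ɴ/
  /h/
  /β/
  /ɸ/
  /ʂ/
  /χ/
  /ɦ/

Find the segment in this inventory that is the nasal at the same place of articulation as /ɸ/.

/ɸ/ is a voiceless bilabial fricative.
The nasal at the same place is a bilabial nasal — in this inventory, /m/.

/m/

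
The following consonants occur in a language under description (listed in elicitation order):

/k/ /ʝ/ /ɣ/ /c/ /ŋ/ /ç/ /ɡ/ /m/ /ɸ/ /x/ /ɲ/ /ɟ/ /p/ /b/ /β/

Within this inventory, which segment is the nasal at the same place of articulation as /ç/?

/ɲ/

/ç/ is a voiceless palatal fricative.
The nasal at the same place is a palatal nasal — in this inventory, /ɲ/.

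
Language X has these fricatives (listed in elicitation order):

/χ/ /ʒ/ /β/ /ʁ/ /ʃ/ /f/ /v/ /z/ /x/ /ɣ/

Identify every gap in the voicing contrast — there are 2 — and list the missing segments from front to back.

/ɸ/, /s/

bilabial: voiceless —, voiced /β/.
labiodental: voiceless /f/, voiced /v/.
alveolar: voiceless —, voiced /z/.
postalveolar: voiceless /ʃ/, voiced /ʒ/.
velar: voiceless /x/, voiced /ɣ/.
uvular: voiceless /χ/, voiced /ʁ/.
Gaps, from front to back: bilabial lacks voiceless (/ɸ/); alveolar lacks voiceless (/s/).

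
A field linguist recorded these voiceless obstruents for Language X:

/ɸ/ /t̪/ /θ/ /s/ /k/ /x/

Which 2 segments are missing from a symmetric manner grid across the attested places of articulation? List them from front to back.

/p/, /t/

Stop: /t̪/ (dental), /k/ (velar).
Fricative: /ɸ/ (bilabial), /θ/ (dental), /s/ (alveolar), /x/ (velar).
Gaps, from front to back: bilabial lacks stop (/p/); alveolar lacks stop (/t/).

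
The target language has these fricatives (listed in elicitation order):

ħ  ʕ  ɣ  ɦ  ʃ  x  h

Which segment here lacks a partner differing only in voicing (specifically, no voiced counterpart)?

/ʃ/

Velar: /x/ ~ /ɣ/
Pharyngeal: /ħ/ ~ /ʕ/
Glottal: /h/ ~ /ɦ/
Postalveolar: only /ʃ/ (voiceless); no voiced partner.
So /ʃ/ is the unpaired segment.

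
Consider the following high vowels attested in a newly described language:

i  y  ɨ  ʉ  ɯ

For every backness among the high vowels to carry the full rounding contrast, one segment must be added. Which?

backness          unrounded  rounded 
front             i         y       
central           ɨ         ʉ       
back              ɯ         —       
The back row has no rounded member, so the gap is the back rounded vowel /u/.

/u/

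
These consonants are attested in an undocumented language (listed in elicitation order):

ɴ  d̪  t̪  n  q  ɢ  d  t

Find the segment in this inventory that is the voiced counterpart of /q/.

/ɢ/

/q/ is a voiceless uvular stop.
The voiced counterpart is a voiced uvular stop — in this inventory, /ɢ/.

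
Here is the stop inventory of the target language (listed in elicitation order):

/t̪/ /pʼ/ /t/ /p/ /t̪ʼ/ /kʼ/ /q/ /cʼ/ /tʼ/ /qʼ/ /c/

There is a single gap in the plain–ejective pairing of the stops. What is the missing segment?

/k/

Plain: /p/ (bilabial), /t̪/ (dental), /t/ (alveolar), /c/ (palatal), /q/ (uvular).
Ejective: /pʼ/ (bilabial), /t̪ʼ/ (dental), /tʼ/ (alveolar), /cʼ/ (palatal), /kʼ/ (velar), /qʼ/ (uvular).
The velar row has no plain member, so the gap is the plain velar stop /k/.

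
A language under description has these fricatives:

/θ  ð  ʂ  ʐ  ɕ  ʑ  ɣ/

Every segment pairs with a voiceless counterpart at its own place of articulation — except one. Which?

Dental: /θ/ ~ /ð/
Retroflex: /ʂ/ ~ /ʐ/
Alveolo-palatal: /ɕ/ ~ /ʑ/
Velar: only /ɣ/ (voiced); no voiceless partner.
So /ɣ/ is the unpaired segment.

/ɣ/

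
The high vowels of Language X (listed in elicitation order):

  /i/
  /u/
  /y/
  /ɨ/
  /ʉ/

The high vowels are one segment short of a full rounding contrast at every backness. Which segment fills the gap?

/ɯ/

front: unrounded /i/, rounded /y/.
central: unrounded /ɨ/, rounded /ʉ/.
back: unrounded —, rounded /u/.
The back row has no unrounded member, so the gap is the back unrounded vowel /ɯ/.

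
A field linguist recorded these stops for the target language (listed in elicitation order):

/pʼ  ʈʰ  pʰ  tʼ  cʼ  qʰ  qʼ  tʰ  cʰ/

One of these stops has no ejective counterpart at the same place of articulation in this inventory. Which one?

Bilabial: /pʰ/ ~ /pʼ/
Alveolar: /tʰ/ ~ /tʼ/
Palatal: /cʰ/ ~ /cʼ/
Uvular: /qʰ/ ~ /qʼ/
Retroflex: only /ʈʰ/ (aspirated); no ejective partner.
So /ʈʰ/ is the unpaired segment.

/ʈʰ/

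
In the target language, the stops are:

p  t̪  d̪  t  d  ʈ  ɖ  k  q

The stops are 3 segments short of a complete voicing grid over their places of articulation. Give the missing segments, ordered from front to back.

/b/, /ɡ/, /ɢ/

place of articulation  voiceless  voiced  
bilabial          p         —       
dental            t̪        d̪      
alveolar          t         d       
retroflex         ʈ         ɖ       
velar             k         —       
uvular            q         —       
Gaps, from front to back: bilabial lacks voiced (/b/); velar lacks voiced (/ɡ/); uvular lacks voiced (/ɢ/).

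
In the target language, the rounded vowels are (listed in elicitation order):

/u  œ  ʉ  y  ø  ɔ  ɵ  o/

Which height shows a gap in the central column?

low-mid

Front: /y/ (high), /ø/ (high-mid), /œ/ (low-mid).
Central: /ʉ/ (high), /ɵ/ (high-mid).
Back: /u/ (high), /o/ (high-mid), /ɔ/ (low-mid).
Every height has a central member except low-mid, where /ɞ/ would be expected.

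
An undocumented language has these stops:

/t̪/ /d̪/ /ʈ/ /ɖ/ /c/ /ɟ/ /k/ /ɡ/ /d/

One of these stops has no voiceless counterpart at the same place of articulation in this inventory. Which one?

/d/

Dental: /t̪/ ~ /d̪/
Retroflex: /ʈ/ ~ /ɖ/
Palatal: /c/ ~ /ɟ/
Velar: /k/ ~ /ɡ/
Alveolar: only /d/ (voiced); no voiceless partner.
So /d/ is the unpaired segment.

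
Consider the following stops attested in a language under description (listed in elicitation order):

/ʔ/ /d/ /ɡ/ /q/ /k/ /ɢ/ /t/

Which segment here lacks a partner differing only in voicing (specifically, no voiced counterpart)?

/ʔ/

Alveolar: /t/ ~ /d/
Velar: /k/ ~ /ɡ/
Uvular: /q/ ~ /ɢ/
Glottal: only /ʔ/ (voiceless); no voiced partner.
So /ʔ/ is the unpaired segment.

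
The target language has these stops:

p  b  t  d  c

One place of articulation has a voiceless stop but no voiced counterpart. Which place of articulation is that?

bilabial: voiceless /p/, voiced /b/.
alveolar: voiceless /t/, voiced /d/.
palatal: voiceless /c/, voiced —.
Every place of articulation has a voiced member except palatal, where /ɟ/ would be expected.

palatal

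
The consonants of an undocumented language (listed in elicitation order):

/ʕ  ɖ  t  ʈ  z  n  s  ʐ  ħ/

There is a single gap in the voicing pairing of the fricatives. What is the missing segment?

/ʂ/

alveolar: voiceless /s/, voiced /z/.
retroflex: voiceless —, voiced /ʐ/.
pharyngeal: voiceless /ħ/, voiced /ʕ/.
The retroflex row has no voiceless member, so the gap is the voiceless retroflex fricative /ʂ/.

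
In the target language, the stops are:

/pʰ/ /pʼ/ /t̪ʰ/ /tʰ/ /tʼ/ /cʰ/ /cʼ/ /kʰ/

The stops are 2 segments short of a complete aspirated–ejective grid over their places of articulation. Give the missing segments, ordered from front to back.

/t̪ʼ/, /kʼ/

place of articulation  aspirated  ejective
bilabial          pʰ        pʼ      
dental            t̪ʰ       —       
alveolar          tʰ        tʼ      
palatal           cʰ        cʼ      
velar             kʰ        —       
Gaps, from front to back: dental lacks ejective (/t̪ʼ/); velar lacks ejective (/kʼ/).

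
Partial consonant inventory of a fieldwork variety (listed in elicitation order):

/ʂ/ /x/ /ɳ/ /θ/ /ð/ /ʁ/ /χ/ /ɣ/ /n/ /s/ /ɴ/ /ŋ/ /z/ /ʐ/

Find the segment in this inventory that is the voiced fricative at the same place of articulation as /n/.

/z/

/n/ is an alveolar nasal.
The voiced fricative at the same place is a voiced alveolar fricative — in this inventory, /z/.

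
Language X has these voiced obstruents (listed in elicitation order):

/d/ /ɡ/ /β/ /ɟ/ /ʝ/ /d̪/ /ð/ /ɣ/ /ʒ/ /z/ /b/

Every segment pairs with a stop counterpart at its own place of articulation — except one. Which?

/ʒ/

Bilabial: /b/ ~ /β/
Dental: /d̪/ ~ /ð/
Alveolar: /d/ ~ /z/
Palatal: /ɟ/ ~ /ʝ/
Velar: /ɡ/ ~ /ɣ/
Postalveolar: only /ʒ/ (fricative); no stop partner.
So /ʒ/ is the unpaired segment.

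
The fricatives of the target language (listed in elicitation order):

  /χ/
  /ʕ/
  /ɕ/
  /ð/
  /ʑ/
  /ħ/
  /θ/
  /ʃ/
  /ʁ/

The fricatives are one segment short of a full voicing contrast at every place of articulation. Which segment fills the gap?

place of articulation  voiceless  voiced  
dental            θ         ð       
postalveolar      ʃ         —       
alveolo-palatal   ɕ         ʑ       
uvular            χ         ʁ       
pharyngeal        ħ         ʕ       
The postalveolar row has no voiced member, so the gap is the voiced postalveolar fricative /ʒ/.

/ʒ/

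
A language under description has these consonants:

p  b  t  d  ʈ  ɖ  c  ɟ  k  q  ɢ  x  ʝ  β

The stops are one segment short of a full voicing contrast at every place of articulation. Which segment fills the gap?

/ɡ/

bilabial: voiceless /p/, voiced /b/.
alveolar: voiceless /t/, voiced /d/.
retroflex: voiceless /ʈ/, voiced /ɖ/.
palatal: voiceless /c/, voiced /ɟ/.
velar: voiceless /k/, voiced —.
uvular: voiceless /q/, voiced /ɢ/.
The velar row has no voiced member, so the gap is the voiced velar stop /ɡ/.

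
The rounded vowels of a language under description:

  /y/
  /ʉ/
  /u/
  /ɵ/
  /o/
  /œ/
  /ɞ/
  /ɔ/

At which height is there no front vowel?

high-mid

high: front /y/, central /ʉ/, back /u/.
high-mid: front —, central /ɵ/, back /o/.
low-mid: front /œ/, central /ɞ/, back /ɔ/.
Every height has a front member except high-mid, where /ø/ would be expected.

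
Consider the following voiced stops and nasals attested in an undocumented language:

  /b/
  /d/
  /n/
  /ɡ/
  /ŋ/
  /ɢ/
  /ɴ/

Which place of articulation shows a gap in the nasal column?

bilabial

bilabial: oral stop /b/, nasal —.
alveolar: oral stop /d/, nasal /n/.
velar: oral stop /ɡ/, nasal /ŋ/.
uvular: oral stop /ɢ/, nasal /ɴ/.
Every place of articulation has a nasal member except bilabial, where /m/ would be expected.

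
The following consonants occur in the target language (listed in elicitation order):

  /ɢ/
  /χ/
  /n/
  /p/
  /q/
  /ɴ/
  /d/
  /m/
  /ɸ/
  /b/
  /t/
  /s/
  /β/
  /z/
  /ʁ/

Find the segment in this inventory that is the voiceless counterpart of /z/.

/z/ is a voiced alveolar fricative.
The voiceless counterpart is a voiceless alveolar fricative — in this inventory, /s/.

/s/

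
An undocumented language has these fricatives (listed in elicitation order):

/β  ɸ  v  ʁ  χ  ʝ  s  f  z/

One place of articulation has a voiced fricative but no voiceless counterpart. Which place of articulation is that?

palatal

place of articulation  voiceless  voiced  
bilabial          ɸ         β       
labiodental       f         v       
alveolar          s         z       
palatal           —         ʝ       
uvular            χ         ʁ       
Every place of articulation has a voiceless member except palatal, where /ç/ would be expected.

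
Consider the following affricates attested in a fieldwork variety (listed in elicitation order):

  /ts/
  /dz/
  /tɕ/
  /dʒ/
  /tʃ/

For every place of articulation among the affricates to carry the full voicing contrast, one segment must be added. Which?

alveolar: voiceless /ts/, voiced /dz/.
postalveolar: voiceless /tʃ/, voiced /dʒ/.
alveolo-palatal: voiceless /tɕ/, voiced —.
The alveolo-palatal row has no voiced member, so the gap is the voiced alveolo-palatal affricate /dʑ/.

/dʑ/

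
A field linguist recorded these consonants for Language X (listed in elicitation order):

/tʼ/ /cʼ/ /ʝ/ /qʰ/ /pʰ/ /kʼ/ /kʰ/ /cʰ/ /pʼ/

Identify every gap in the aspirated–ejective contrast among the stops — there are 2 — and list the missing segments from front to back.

/tʰ/, /qʼ/

Aspirated: /pʰ/ (bilabial), /cʰ/ (palatal), /kʰ/ (velar), /qʰ/ (uvular).
Ejective: /pʼ/ (bilabial), /tʼ/ (alveolar), /cʼ/ (palatal), /kʼ/ (velar).
Gaps, from front to back: alveolar lacks aspirated (/tʰ/); uvular lacks ejective (/qʼ/).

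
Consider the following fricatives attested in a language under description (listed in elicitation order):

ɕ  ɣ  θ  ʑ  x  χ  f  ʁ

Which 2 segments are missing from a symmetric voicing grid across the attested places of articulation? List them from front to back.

/v/, /ð/

labiodental: voiceless /f/, voiced —.
dental: voiceless /θ/, voiced —.
alveolo-palatal: voiceless /ɕ/, voiced /ʑ/.
velar: voiceless /x/, voiced /ɣ/.
uvular: voiceless /χ/, voiced /ʁ/.
Gaps, from front to back: labiodental lacks voiced (/v/); dental lacks voiced (/ð/).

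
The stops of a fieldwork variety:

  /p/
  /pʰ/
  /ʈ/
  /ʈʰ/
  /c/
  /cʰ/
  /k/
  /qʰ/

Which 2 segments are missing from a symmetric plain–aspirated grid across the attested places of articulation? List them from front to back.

/kʰ/, /q/

Plain: /p/ (bilabial), /ʈ/ (retroflex), /c/ (palatal), /k/ (velar).
Aspirated: /pʰ/ (bilabial), /ʈʰ/ (retroflex), /cʰ/ (palatal), /qʰ/ (uvular).
Gaps, from front to back: velar lacks aspirated (/kʰ/); uvular lacks plain (/q/).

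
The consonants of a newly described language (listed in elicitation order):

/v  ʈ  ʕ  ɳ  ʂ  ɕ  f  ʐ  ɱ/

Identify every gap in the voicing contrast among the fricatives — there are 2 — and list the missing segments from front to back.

place of articulation  voiceless  voiced  
labiodental       f         v       
retroflex         ʂ         ʐ       
alveolo-palatal   ɕ         —       
pharyngeal        —         ʕ       
Gaps, from front to back: alveolo-palatal lacks voiced (/ʑ/); pharyngeal lacks voiceless (/ħ/).

/ʑ/, /ħ/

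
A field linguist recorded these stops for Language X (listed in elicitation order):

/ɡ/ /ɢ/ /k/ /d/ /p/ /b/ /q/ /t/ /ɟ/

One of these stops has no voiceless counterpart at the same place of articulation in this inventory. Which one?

Bilabial: /p/ ~ /b/
Alveolar: /t/ ~ /d/
Velar: /k/ ~ /ɡ/
Uvular: /q/ ~ /ɢ/
Palatal: only /ɟ/ (voiced); no voiceless partner.
So /ɟ/ is the unpaired segment.

/ɟ/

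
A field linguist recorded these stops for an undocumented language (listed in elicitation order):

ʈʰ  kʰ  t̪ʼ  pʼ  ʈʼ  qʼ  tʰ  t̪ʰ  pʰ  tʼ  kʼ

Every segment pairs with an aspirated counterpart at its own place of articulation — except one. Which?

/qʼ/

Bilabial: /pʰ/ ~ /pʼ/
Dental: /t̪ʰ/ ~ /t̪ʼ/
Alveolar: /tʰ/ ~ /tʼ/
Retroflex: /ʈʰ/ ~ /ʈʼ/
Velar: /kʰ/ ~ /kʼ/
Uvular: only /qʼ/ (ejective); no aspirated partner.
So /qʼ/ is the unpaired segment.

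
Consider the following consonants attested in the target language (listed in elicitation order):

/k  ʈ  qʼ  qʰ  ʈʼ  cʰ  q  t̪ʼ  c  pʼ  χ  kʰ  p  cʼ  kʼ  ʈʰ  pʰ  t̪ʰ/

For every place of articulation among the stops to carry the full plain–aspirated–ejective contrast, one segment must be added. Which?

/t̪/

Plain: /p/ (bilabial), /ʈ/ (retroflex), /c/ (palatal), /k/ (velar), /q/ (uvular).
Aspirated: /pʰ/ (bilabial), /t̪ʰ/ (dental), /ʈʰ/ (retroflex), /cʰ/ (palatal), /kʰ/ (velar), /qʰ/ (uvular).
Ejective: /pʼ/ (bilabial), /t̪ʼ/ (dental), /ʈʼ/ (retroflex), /cʼ/ (palatal), /kʼ/ (velar), /qʼ/ (uvular).
The dental row has no plain member, so the gap is the plain dental stop /t̪/.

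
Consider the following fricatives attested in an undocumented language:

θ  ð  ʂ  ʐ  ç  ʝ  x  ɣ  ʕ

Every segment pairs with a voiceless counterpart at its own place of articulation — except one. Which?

/ʕ/

Dental: /θ/ ~ /ð/
Retroflex: /ʂ/ ~ /ʐ/
Palatal: /ç/ ~ /ʝ/
Velar: /x/ ~ /ɣ/
Pharyngeal: only /ʕ/ (voiced); no voiceless partner.
So /ʕ/ is the unpaired segment.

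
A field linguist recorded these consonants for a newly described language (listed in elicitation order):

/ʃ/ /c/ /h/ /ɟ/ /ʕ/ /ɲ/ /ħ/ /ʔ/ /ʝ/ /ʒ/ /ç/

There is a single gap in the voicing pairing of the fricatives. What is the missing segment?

Voiceless: /ʃ/ (postalveolar), /ç/ (palatal), /ħ/ (pharyngeal), /h/ (glottal).
Voiced: /ʒ/ (postalveolar), /ʝ/ (palatal), /ʕ/ (pharyngeal).
The glottal row has no voiced member, so the gap is the voiced glottal fricative /ɦ/.

/ɦ/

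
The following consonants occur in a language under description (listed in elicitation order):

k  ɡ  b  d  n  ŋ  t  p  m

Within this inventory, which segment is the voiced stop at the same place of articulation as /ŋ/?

/ŋ/ is a velar nasal.
The voiced stop at the same place is a voiced velar stop — in this inventory, /ɡ/.

/ɡ/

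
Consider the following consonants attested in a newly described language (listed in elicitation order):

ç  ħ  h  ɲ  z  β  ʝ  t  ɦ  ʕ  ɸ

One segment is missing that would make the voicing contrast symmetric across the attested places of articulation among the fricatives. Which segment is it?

/s/

Voiceless: /ɸ/ (bilabial), /ç/ (palatal), /ħ/ (pharyngeal), /h/ (glottal).
Voiced: /β/ (bilabial), /z/ (alveolar), /ʝ/ (palatal), /ʕ/ (pharyngeal), /ɦ/ (glottal).
The alveolar row has no voiceless member, so the gap is the voiceless alveolar fricative /s/.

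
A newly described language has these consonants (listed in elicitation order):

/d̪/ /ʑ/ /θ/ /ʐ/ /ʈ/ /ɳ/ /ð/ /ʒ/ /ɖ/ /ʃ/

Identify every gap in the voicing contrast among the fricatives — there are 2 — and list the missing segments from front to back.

dental: voiceless /θ/, voiced /ð/.
postalveolar: voiceless /ʃ/, voiced /ʒ/.
retroflex: voiceless —, voiced /ʐ/.
alveolo-palatal: voiceless —, voiced /ʑ/.
Gaps, from front to back: retroflex lacks voiceless (/ʂ/); alveolo-palatal lacks voiceless (/ɕ/).

/ʂ/, /ɕ/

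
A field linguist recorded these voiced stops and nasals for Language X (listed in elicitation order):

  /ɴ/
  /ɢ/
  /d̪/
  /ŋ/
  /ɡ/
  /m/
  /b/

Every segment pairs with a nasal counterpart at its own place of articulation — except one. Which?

Bilabial: /b/ ~ /m/
Velar: /ɡ/ ~ /ŋ/
Uvular: /ɢ/ ~ /ɴ/
Dental: only /d̪/ (oral stop); no nasal partner.
So /d̪/ is the unpaired segment.

/d̪/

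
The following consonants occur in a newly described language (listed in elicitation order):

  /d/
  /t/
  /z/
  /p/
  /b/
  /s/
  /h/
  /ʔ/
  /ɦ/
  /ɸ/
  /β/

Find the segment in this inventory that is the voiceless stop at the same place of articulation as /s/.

/t/

/s/ is a voiceless alveolar fricative.
The voiceless stop at the same place is a voiceless alveolar stop — in this inventory, /t/.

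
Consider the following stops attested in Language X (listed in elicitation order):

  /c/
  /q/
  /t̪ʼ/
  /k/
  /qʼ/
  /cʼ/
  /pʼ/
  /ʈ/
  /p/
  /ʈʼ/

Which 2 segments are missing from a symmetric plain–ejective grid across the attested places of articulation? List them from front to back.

/t̪/, /kʼ/

bilabial: plain /p/, ejective /pʼ/.
dental: plain —, ejective /t̪ʼ/.
retroflex: plain /ʈ/, ejective /ʈʼ/.
palatal: plain /c/, ejective /cʼ/.
velar: plain /k/, ejective —.
uvular: plain /q/, ejective /qʼ/.
Gaps, from front to back: dental lacks plain (/t̪/); velar lacks ejective (/kʼ/).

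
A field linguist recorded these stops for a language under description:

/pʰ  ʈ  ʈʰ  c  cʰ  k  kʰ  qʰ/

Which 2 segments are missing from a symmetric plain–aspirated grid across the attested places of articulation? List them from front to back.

/p/, /q/

place of articulation  plain     aspirated
bilabial          —         pʰ      
retroflex         ʈ         ʈʰ      
palatal           c         cʰ      
velar             k         kʰ      
uvular            —         qʰ      
Gaps, from front to back: bilabial lacks plain (/p/); uvular lacks plain (/q/).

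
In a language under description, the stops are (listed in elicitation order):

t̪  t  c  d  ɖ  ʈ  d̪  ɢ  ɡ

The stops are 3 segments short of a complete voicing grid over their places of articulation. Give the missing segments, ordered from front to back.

/ɟ/, /k/, /q/

dental: voiceless /t̪/, voiced /d̪/.
alveolar: voiceless /t/, voiced /d/.
retroflex: voiceless /ʈ/, voiced /ɖ/.
palatal: voiceless /c/, voiced —.
velar: voiceless —, voiced /ɡ/.
uvular: voiceless —, voiced /ɢ/.
Gaps, from front to back: palatal lacks voiced (/ɟ/); velar lacks voiceless (/k/); uvular lacks voiceless (/q/).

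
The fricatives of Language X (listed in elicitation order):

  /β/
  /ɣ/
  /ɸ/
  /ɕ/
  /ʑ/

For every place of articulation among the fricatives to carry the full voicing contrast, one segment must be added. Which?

/x/

bilabial: voiceless /ɸ/, voiced /β/.
alveolo-palatal: voiceless /ɕ/, voiced /ʑ/.
velar: voiceless —, voiced /ɣ/.
The velar row has no voiceless member, so the gap is the voiceless velar fricative /x/.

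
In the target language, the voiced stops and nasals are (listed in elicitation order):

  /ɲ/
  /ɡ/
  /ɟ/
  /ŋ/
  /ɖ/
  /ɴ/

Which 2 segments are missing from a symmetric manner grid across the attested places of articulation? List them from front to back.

place of articulation  oral stop  nasal   
retroflex         ɖ         —       
palatal           ɟ         ɲ       
velar             ɡ         ŋ       
uvular            —         ɴ       
Gaps, from front to back: retroflex lacks nasal (/ɳ/); uvular lacks oral stop (/ɢ/).

/ɳ/, /ɢ/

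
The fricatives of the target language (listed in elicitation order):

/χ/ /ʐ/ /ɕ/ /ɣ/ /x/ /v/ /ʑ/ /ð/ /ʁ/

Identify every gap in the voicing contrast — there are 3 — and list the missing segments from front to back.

/f/, /θ/, /ʂ/

Voiceless: /ɕ/ (alveolo-palatal), /x/ (velar), /χ/ (uvular).
Voiced: /v/ (labiodental), /ð/ (dental), /ʐ/ (retroflex), /ʑ/ (alveolo-palatal), /ɣ/ (velar), /ʁ/ (uvular).
Gaps, from front to back: labiodental lacks voiceless (/f/); dental lacks voiceless (/θ/); retroflex lacks voiceless (/ʂ/).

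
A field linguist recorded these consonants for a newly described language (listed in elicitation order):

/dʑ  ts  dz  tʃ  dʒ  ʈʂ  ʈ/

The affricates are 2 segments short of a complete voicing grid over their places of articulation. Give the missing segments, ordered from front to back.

Voiceless: /ts/ (alveolar), /tʃ/ (postalveolar), /ʈʂ/ (retroflex).
Voiced: /dz/ (alveolar), /dʒ/ (postalveolar), /dʑ/ (alveolo-palatal).
Gaps, from front to back: retroflex lacks voiced (/ɖʐ/); alveolo-palatal lacks voiceless (/tɕ/).

/ɖʐ/, /tɕ/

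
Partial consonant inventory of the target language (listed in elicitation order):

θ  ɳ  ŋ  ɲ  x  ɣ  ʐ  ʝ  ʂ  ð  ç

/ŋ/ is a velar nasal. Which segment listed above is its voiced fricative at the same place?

/ɣ/

The voiced fricative at the same place is a voiced velar fricative — in this inventory, /ɣ/.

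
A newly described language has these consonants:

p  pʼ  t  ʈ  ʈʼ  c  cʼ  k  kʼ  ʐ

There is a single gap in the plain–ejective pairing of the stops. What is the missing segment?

/tʼ/

bilabial: plain /p/, ejective /pʼ/.
alveolar: plain /t/, ejective —.
retroflex: plain /ʈ/, ejective /ʈʼ/.
palatal: plain /c/, ejective /cʼ/.
velar: plain /k/, ejective /kʼ/.
The alveolar row has no ejective member, so the gap is the ejective alveolar stop /tʼ/.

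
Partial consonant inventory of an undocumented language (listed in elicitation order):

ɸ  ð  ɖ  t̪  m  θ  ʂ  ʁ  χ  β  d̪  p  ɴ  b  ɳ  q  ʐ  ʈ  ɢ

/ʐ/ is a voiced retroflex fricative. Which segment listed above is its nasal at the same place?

/ɳ/

The nasal at the same place is a retroflex nasal — in this inventory, /ɳ/.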